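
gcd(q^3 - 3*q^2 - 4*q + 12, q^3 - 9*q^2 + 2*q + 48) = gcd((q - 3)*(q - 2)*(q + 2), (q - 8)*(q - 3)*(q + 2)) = q^2 - q - 6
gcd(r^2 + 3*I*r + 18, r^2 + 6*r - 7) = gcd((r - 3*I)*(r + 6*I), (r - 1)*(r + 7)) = 1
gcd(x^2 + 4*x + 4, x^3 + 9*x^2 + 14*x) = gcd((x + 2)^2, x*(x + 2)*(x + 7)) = x + 2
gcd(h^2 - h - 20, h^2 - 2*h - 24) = h + 4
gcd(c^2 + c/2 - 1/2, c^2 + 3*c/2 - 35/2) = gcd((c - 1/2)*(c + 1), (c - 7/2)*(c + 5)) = 1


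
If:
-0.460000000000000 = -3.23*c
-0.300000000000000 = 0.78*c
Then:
No Solution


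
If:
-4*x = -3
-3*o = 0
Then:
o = 0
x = 3/4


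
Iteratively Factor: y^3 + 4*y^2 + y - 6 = (y + 3)*(y^2 + y - 2) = (y + 2)*(y + 3)*(y - 1)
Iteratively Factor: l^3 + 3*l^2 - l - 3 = (l - 1)*(l^2 + 4*l + 3) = (l - 1)*(l + 3)*(l + 1)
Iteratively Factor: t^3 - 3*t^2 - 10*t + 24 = (t + 3)*(t^2 - 6*t + 8) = (t - 4)*(t + 3)*(t - 2)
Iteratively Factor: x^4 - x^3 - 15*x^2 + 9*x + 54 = (x + 3)*(x^3 - 4*x^2 - 3*x + 18) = (x + 2)*(x + 3)*(x^2 - 6*x + 9) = (x - 3)*(x + 2)*(x + 3)*(x - 3)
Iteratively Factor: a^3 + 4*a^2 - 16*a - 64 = (a + 4)*(a^2 - 16) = (a - 4)*(a + 4)*(a + 4)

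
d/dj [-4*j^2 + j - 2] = 1 - 8*j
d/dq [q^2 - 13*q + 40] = 2*q - 13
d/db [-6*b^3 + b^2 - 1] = 2*b*(1 - 9*b)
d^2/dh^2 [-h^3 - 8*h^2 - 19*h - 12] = -6*h - 16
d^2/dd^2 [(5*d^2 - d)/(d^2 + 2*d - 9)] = 2*(-11*d^3 + 135*d^2 - 27*d + 387)/(d^6 + 6*d^5 - 15*d^4 - 100*d^3 + 135*d^2 + 486*d - 729)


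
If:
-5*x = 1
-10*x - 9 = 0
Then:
No Solution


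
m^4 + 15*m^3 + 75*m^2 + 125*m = m*(m + 5)^3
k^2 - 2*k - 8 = (k - 4)*(k + 2)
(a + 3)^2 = a^2 + 6*a + 9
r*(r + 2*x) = r^2 + 2*r*x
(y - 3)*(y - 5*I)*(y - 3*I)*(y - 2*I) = y^4 - 3*y^3 - 10*I*y^3 - 31*y^2 + 30*I*y^2 + 93*y + 30*I*y - 90*I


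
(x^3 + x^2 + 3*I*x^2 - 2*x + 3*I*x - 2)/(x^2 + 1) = (x^2 + x*(1 + 2*I) + 2*I)/(x - I)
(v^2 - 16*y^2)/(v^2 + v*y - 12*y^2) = (-v + 4*y)/(-v + 3*y)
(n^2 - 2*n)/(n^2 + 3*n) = (n - 2)/(n + 3)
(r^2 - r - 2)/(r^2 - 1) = (r - 2)/(r - 1)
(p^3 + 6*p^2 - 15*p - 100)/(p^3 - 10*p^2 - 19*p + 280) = (p^2 + p - 20)/(p^2 - 15*p + 56)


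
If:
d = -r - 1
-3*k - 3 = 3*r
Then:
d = -r - 1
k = -r - 1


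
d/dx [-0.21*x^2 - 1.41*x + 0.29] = -0.42*x - 1.41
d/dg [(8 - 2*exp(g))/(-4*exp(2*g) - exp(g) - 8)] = 2*(-(exp(g) - 4)*(8*exp(g) + 1) + 4*exp(2*g) + exp(g) + 8)*exp(g)/(4*exp(2*g) + exp(g) + 8)^2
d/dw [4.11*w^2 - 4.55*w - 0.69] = 8.22*w - 4.55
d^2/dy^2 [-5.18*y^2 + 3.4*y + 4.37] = -10.3600000000000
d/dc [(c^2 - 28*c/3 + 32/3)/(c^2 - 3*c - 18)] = (19*c^2 - 172*c + 600)/(3*(c^4 - 6*c^3 - 27*c^2 + 108*c + 324))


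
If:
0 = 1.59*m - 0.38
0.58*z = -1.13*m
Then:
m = 0.24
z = -0.47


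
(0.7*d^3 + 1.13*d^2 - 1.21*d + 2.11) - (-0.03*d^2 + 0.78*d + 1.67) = 0.7*d^3 + 1.16*d^2 - 1.99*d + 0.44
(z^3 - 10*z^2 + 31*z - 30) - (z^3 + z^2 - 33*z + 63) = -11*z^2 + 64*z - 93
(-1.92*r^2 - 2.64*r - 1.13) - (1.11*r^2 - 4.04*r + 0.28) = -3.03*r^2 + 1.4*r - 1.41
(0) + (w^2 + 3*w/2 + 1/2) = w^2 + 3*w/2 + 1/2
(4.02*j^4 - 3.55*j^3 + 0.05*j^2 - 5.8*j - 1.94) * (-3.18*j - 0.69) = -12.7836*j^5 + 8.5152*j^4 + 2.2905*j^3 + 18.4095*j^2 + 10.1712*j + 1.3386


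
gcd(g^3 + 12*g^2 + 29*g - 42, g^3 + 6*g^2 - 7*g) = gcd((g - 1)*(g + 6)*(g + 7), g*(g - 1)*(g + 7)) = g^2 + 6*g - 7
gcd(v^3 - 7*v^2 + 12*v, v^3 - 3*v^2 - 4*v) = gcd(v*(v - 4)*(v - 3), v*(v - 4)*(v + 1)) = v^2 - 4*v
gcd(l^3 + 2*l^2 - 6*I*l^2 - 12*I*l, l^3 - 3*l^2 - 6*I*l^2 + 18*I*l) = l^2 - 6*I*l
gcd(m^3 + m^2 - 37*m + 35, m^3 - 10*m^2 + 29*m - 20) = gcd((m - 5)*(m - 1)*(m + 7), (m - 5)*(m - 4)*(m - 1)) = m^2 - 6*m + 5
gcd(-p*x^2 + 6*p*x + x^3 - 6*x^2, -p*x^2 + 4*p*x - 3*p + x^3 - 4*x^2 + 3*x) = -p + x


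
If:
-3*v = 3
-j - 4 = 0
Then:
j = -4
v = -1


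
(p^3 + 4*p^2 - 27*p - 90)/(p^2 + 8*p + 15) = (p^2 + p - 30)/(p + 5)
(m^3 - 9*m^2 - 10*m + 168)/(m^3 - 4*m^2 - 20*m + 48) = (m - 7)/(m - 2)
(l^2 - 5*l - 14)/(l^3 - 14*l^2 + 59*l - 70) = (l + 2)/(l^2 - 7*l + 10)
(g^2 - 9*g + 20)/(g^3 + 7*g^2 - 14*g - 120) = (g - 5)/(g^2 + 11*g + 30)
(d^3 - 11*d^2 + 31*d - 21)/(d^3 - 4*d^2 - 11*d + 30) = (d^3 - 11*d^2 + 31*d - 21)/(d^3 - 4*d^2 - 11*d + 30)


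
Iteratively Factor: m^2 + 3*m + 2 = (m + 2)*(m + 1)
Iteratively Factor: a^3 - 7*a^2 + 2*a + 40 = (a - 4)*(a^2 - 3*a - 10) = (a - 5)*(a - 4)*(a + 2)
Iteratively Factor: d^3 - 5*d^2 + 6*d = (d - 2)*(d^2 - 3*d) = d*(d - 2)*(d - 3)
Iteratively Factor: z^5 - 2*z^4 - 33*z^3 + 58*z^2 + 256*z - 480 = (z - 3)*(z^4 + z^3 - 30*z^2 - 32*z + 160) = (z - 3)*(z + 4)*(z^3 - 3*z^2 - 18*z + 40) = (z - 3)*(z - 2)*(z + 4)*(z^2 - z - 20) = (z - 3)*(z - 2)*(z + 4)^2*(z - 5)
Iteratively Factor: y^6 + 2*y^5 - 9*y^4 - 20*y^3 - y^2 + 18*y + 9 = (y + 1)*(y^5 + y^4 - 10*y^3 - 10*y^2 + 9*y + 9) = (y + 1)^2*(y^4 - 10*y^2 + 9) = (y - 3)*(y + 1)^2*(y^3 + 3*y^2 - y - 3) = (y - 3)*(y + 1)^3*(y^2 + 2*y - 3) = (y - 3)*(y + 1)^3*(y + 3)*(y - 1)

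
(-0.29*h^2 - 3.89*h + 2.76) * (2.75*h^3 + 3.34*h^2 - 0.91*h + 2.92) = -0.7975*h^5 - 11.6661*h^4 - 5.1387*h^3 + 11.9115*h^2 - 13.8704*h + 8.0592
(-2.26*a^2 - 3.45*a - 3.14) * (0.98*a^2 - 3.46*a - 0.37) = -2.2148*a^4 + 4.4386*a^3 + 9.696*a^2 + 12.1409*a + 1.1618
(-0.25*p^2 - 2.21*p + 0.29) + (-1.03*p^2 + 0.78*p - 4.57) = -1.28*p^2 - 1.43*p - 4.28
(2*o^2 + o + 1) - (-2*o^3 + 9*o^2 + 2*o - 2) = 2*o^3 - 7*o^2 - o + 3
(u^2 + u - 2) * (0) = 0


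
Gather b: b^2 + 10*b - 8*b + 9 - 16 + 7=b^2 + 2*b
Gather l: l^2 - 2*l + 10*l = l^2 + 8*l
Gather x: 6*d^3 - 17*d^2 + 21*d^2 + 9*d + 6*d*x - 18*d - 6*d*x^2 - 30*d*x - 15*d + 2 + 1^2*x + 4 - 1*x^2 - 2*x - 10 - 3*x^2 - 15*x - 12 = 6*d^3 + 4*d^2 - 24*d + x^2*(-6*d - 4) + x*(-24*d - 16) - 16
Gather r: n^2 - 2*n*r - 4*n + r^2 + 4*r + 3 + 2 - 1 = n^2 - 4*n + r^2 + r*(4 - 2*n) + 4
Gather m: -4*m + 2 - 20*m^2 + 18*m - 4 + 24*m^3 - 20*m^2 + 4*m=24*m^3 - 40*m^2 + 18*m - 2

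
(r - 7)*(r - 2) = r^2 - 9*r + 14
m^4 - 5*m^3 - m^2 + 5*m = m*(m - 5)*(m - 1)*(m + 1)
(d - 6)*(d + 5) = d^2 - d - 30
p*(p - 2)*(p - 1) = p^3 - 3*p^2 + 2*p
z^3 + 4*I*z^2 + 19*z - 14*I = (z - 2*I)*(z - I)*(z + 7*I)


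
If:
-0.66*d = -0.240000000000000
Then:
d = 0.36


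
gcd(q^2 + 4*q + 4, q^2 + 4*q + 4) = q^2 + 4*q + 4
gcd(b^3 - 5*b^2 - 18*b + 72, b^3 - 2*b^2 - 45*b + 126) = b^2 - 9*b + 18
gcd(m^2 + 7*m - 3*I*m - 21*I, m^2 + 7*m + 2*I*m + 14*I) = m + 7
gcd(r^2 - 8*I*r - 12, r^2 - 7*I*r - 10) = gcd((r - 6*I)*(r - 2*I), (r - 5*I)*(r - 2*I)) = r - 2*I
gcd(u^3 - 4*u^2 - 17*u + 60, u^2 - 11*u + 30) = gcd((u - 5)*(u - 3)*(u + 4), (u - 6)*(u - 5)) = u - 5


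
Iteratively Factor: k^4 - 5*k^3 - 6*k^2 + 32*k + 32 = (k + 2)*(k^3 - 7*k^2 + 8*k + 16) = (k + 1)*(k + 2)*(k^2 - 8*k + 16) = (k - 4)*(k + 1)*(k + 2)*(k - 4)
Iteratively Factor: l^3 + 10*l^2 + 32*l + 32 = (l + 2)*(l^2 + 8*l + 16) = (l + 2)*(l + 4)*(l + 4)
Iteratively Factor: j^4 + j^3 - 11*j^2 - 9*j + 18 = (j + 3)*(j^3 - 2*j^2 - 5*j + 6) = (j - 3)*(j + 3)*(j^2 + j - 2) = (j - 3)*(j + 2)*(j + 3)*(j - 1)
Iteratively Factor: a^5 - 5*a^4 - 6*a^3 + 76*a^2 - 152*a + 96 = (a - 2)*(a^4 - 3*a^3 - 12*a^2 + 52*a - 48) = (a - 3)*(a - 2)*(a^3 - 12*a + 16) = (a - 3)*(a - 2)^2*(a^2 + 2*a - 8) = (a - 3)*(a - 2)^2*(a + 4)*(a - 2)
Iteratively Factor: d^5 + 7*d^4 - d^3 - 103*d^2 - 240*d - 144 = (d + 3)*(d^4 + 4*d^3 - 13*d^2 - 64*d - 48) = (d + 1)*(d + 3)*(d^3 + 3*d^2 - 16*d - 48) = (d - 4)*(d + 1)*(d + 3)*(d^2 + 7*d + 12) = (d - 4)*(d + 1)*(d + 3)*(d + 4)*(d + 3)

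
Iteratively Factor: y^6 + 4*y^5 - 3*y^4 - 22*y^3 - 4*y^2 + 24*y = (y)*(y^5 + 4*y^4 - 3*y^3 - 22*y^2 - 4*y + 24) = y*(y + 2)*(y^4 + 2*y^3 - 7*y^2 - 8*y + 12) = y*(y + 2)*(y + 3)*(y^3 - y^2 - 4*y + 4) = y*(y - 1)*(y + 2)*(y + 3)*(y^2 - 4) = y*(y - 1)*(y + 2)^2*(y + 3)*(y - 2)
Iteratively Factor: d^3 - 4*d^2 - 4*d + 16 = (d - 4)*(d^2 - 4) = (d - 4)*(d - 2)*(d + 2)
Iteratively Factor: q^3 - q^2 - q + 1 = (q - 1)*(q^2 - 1) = (q - 1)^2*(q + 1)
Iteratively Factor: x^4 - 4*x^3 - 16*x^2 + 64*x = (x)*(x^3 - 4*x^2 - 16*x + 64) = x*(x - 4)*(x^2 - 16) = x*(x - 4)^2*(x + 4)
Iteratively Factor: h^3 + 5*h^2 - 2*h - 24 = (h + 3)*(h^2 + 2*h - 8) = (h + 3)*(h + 4)*(h - 2)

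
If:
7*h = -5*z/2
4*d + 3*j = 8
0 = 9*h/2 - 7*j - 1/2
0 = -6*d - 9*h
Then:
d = 115/38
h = -115/57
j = -26/19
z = 322/57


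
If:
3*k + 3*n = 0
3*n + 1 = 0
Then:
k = 1/3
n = -1/3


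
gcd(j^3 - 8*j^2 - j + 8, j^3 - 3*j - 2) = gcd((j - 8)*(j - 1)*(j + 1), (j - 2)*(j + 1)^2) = j + 1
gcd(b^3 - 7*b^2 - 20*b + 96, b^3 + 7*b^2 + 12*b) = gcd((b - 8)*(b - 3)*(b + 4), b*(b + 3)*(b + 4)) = b + 4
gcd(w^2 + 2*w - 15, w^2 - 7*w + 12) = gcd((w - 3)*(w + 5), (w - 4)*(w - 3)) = w - 3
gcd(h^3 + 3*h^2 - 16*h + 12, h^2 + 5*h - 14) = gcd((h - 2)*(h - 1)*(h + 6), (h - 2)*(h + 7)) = h - 2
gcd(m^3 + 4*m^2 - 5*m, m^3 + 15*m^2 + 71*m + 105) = m + 5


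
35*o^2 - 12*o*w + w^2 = (-7*o + w)*(-5*o + w)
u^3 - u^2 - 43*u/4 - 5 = (u - 4)*(u + 1/2)*(u + 5/2)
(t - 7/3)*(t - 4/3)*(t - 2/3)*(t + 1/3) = t^4 - 4*t^3 + 37*t^2/9 - 2*t/9 - 56/81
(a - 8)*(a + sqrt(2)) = a^2 - 8*a + sqrt(2)*a - 8*sqrt(2)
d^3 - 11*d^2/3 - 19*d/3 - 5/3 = (d - 5)*(d + 1/3)*(d + 1)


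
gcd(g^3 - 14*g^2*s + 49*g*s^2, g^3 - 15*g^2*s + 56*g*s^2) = -g^2 + 7*g*s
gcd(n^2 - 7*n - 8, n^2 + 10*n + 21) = 1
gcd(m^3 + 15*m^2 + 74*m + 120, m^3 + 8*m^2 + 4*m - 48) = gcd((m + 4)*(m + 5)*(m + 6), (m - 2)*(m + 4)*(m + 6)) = m^2 + 10*m + 24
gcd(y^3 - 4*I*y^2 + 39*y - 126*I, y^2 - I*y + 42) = y^2 - I*y + 42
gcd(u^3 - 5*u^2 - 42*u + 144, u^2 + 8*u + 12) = u + 6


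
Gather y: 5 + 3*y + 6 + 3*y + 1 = 6*y + 12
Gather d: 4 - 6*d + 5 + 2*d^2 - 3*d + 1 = 2*d^2 - 9*d + 10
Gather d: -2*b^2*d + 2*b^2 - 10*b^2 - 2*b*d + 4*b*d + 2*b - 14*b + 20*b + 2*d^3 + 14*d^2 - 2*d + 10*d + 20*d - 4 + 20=-8*b^2 + 8*b + 2*d^3 + 14*d^2 + d*(-2*b^2 + 2*b + 28) + 16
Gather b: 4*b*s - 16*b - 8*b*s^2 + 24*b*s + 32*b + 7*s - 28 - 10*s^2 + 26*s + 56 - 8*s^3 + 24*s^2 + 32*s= b*(-8*s^2 + 28*s + 16) - 8*s^3 + 14*s^2 + 65*s + 28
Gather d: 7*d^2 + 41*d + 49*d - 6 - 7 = 7*d^2 + 90*d - 13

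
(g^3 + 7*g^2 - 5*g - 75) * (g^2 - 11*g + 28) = g^5 - 4*g^4 - 54*g^3 + 176*g^2 + 685*g - 2100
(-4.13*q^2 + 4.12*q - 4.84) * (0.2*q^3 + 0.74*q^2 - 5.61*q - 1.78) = -0.826*q^5 - 2.2322*q^4 + 25.2501*q^3 - 19.3434*q^2 + 19.8188*q + 8.6152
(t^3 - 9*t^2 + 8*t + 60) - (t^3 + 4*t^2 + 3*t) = -13*t^2 + 5*t + 60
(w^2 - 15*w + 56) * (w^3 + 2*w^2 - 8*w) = w^5 - 13*w^4 + 18*w^3 + 232*w^2 - 448*w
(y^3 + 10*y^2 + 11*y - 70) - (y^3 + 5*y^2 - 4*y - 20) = 5*y^2 + 15*y - 50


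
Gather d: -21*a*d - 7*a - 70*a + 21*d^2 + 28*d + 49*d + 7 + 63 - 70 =-77*a + 21*d^2 + d*(77 - 21*a)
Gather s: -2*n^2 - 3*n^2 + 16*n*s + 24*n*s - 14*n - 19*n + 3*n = -5*n^2 + 40*n*s - 30*n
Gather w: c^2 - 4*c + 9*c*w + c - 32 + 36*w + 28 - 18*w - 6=c^2 - 3*c + w*(9*c + 18) - 10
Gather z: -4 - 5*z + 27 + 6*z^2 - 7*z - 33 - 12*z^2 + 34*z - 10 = -6*z^2 + 22*z - 20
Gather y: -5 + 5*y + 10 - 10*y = 5 - 5*y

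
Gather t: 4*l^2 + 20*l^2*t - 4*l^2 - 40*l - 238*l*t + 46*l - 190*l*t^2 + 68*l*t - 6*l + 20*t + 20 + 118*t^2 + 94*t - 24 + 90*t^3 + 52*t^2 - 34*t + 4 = 90*t^3 + t^2*(170 - 190*l) + t*(20*l^2 - 170*l + 80)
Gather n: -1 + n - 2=n - 3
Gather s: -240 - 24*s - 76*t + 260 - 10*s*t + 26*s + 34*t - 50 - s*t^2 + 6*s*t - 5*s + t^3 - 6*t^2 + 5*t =s*(-t^2 - 4*t - 3) + t^3 - 6*t^2 - 37*t - 30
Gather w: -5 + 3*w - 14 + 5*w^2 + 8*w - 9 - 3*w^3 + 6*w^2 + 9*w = -3*w^3 + 11*w^2 + 20*w - 28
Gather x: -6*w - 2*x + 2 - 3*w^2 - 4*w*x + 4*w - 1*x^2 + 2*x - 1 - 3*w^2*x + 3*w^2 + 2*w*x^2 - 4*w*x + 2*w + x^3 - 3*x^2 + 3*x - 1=x^3 + x^2*(2*w - 4) + x*(-3*w^2 - 8*w + 3)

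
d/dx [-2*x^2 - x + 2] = -4*x - 1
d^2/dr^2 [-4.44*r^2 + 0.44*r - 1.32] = -8.88000000000000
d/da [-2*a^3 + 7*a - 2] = 7 - 6*a^2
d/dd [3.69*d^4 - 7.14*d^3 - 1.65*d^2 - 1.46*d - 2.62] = 14.76*d^3 - 21.42*d^2 - 3.3*d - 1.46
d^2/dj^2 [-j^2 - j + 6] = -2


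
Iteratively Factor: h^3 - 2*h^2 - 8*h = (h + 2)*(h^2 - 4*h) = h*(h + 2)*(h - 4)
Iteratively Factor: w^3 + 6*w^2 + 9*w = (w + 3)*(w^2 + 3*w) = (w + 3)^2*(w)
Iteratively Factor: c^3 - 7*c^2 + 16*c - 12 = (c - 2)*(c^2 - 5*c + 6) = (c - 2)^2*(c - 3)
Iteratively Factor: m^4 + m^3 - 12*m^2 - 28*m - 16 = (m + 2)*(m^3 - m^2 - 10*m - 8) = (m - 4)*(m + 2)*(m^2 + 3*m + 2) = (m - 4)*(m + 2)^2*(m + 1)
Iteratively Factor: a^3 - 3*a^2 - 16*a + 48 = (a - 3)*(a^2 - 16) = (a - 4)*(a - 3)*(a + 4)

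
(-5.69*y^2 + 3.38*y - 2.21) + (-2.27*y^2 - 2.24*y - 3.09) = -7.96*y^2 + 1.14*y - 5.3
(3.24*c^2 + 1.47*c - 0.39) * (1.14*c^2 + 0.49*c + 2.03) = 3.6936*c^4 + 3.2634*c^3 + 6.8529*c^2 + 2.793*c - 0.7917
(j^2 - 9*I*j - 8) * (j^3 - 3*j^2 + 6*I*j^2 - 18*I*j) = j^5 - 3*j^4 - 3*I*j^4 + 46*j^3 + 9*I*j^3 - 138*j^2 - 48*I*j^2 + 144*I*j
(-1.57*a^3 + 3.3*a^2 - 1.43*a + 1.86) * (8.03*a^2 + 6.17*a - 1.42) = -12.6071*a^5 + 16.8121*a^4 + 11.1075*a^3 + 1.4267*a^2 + 13.5068*a - 2.6412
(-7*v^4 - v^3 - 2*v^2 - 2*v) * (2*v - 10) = -14*v^5 + 68*v^4 + 6*v^3 + 16*v^2 + 20*v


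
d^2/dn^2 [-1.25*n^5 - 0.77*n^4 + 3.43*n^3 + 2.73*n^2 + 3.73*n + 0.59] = -25.0*n^3 - 9.24*n^2 + 20.58*n + 5.46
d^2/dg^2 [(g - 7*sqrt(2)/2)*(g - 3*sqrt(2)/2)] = 2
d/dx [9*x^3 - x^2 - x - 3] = 27*x^2 - 2*x - 1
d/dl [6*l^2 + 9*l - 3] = 12*l + 9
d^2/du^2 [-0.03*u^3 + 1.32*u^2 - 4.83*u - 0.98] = 2.64 - 0.18*u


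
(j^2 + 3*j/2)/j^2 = (j + 3/2)/j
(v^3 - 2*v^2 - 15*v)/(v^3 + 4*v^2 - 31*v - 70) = v*(v + 3)/(v^2 + 9*v + 14)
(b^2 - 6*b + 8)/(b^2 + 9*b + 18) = (b^2 - 6*b + 8)/(b^2 + 9*b + 18)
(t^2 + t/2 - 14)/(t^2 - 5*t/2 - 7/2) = (t + 4)/(t + 1)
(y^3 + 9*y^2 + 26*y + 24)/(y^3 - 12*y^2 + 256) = (y^2 + 5*y + 6)/(y^2 - 16*y + 64)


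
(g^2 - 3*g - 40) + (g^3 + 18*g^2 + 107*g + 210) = g^3 + 19*g^2 + 104*g + 170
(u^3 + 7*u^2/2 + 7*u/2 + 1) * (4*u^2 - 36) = 4*u^5 + 14*u^4 - 22*u^3 - 122*u^2 - 126*u - 36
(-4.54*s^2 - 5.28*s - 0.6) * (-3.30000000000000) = 14.982*s^2 + 17.424*s + 1.98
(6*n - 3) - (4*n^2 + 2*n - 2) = -4*n^2 + 4*n - 1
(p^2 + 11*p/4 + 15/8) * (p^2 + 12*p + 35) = p^4 + 59*p^3/4 + 559*p^2/8 + 475*p/4 + 525/8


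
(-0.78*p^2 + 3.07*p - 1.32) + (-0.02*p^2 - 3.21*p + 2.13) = -0.8*p^2 - 0.14*p + 0.81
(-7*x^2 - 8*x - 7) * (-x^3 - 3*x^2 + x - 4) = 7*x^5 + 29*x^4 + 24*x^3 + 41*x^2 + 25*x + 28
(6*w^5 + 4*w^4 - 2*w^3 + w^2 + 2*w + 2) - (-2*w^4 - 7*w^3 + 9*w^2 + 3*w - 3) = 6*w^5 + 6*w^4 + 5*w^3 - 8*w^2 - w + 5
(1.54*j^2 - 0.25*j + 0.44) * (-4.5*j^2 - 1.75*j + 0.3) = -6.93*j^4 - 1.57*j^3 - 1.0805*j^2 - 0.845*j + 0.132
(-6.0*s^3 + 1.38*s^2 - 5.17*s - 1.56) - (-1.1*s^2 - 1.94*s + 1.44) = -6.0*s^3 + 2.48*s^2 - 3.23*s - 3.0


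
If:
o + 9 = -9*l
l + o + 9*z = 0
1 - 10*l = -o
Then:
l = -8/19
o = -99/19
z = 107/171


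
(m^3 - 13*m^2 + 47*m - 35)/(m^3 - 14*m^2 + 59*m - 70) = (m - 1)/(m - 2)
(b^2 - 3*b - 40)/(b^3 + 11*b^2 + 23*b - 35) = (b - 8)/(b^2 + 6*b - 7)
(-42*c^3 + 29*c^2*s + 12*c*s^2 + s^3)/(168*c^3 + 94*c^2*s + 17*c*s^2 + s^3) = (-c + s)/(4*c + s)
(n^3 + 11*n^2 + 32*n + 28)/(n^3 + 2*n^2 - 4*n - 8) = (n + 7)/(n - 2)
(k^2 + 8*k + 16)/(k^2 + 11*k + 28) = (k + 4)/(k + 7)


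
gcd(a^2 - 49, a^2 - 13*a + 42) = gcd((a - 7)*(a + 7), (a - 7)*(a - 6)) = a - 7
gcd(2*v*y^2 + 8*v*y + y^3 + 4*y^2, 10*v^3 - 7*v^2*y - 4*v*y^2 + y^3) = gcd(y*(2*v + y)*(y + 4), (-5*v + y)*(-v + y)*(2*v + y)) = 2*v + y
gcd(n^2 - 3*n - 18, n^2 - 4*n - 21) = n + 3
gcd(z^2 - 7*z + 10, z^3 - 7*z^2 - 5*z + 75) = z - 5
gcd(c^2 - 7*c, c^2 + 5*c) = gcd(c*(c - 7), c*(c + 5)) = c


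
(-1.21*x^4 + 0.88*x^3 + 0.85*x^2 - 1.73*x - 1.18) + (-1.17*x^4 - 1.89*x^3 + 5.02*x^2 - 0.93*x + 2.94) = -2.38*x^4 - 1.01*x^3 + 5.87*x^2 - 2.66*x + 1.76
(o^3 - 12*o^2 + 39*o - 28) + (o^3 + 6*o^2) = 2*o^3 - 6*o^2 + 39*o - 28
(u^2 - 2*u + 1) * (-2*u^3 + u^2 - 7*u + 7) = -2*u^5 + 5*u^4 - 11*u^3 + 22*u^2 - 21*u + 7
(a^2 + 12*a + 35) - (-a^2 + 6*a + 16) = 2*a^2 + 6*a + 19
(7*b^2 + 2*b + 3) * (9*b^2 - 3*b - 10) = 63*b^4 - 3*b^3 - 49*b^2 - 29*b - 30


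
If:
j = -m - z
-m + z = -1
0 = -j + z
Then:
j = -1/3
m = 2/3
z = -1/3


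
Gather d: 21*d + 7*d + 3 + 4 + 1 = 28*d + 8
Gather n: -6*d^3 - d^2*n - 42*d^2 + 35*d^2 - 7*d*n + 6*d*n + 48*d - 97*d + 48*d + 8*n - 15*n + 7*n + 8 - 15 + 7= -6*d^3 - 7*d^2 - d + n*(-d^2 - d)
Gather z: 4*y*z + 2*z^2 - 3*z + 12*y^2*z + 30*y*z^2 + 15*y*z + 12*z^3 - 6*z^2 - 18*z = 12*z^3 + z^2*(30*y - 4) + z*(12*y^2 + 19*y - 21)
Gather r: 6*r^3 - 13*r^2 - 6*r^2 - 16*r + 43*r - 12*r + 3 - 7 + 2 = 6*r^3 - 19*r^2 + 15*r - 2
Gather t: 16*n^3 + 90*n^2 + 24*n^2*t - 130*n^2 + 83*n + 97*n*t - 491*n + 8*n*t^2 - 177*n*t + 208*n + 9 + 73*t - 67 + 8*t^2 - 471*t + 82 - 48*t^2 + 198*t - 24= 16*n^3 - 40*n^2 - 200*n + t^2*(8*n - 40) + t*(24*n^2 - 80*n - 200)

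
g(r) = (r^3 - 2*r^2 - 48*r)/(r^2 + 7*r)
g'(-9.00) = -2.75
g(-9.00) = -25.50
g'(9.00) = 0.94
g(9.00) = 0.94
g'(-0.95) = 0.59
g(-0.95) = -7.47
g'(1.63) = 0.80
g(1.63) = -5.63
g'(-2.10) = 0.38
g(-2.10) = -8.04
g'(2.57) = 0.84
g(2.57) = -4.86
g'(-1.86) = 0.43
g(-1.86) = -7.94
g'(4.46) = 0.89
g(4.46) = -3.23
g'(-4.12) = -0.81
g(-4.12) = -7.91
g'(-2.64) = 0.21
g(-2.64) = -8.20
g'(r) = (-2*r - 7)*(r^3 - 2*r^2 - 48*r)/(r^2 + 7*r)^2 + (3*r^2 - 4*r - 48)/(r^2 + 7*r)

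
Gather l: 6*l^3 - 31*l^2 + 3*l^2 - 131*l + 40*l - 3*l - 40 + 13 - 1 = 6*l^3 - 28*l^2 - 94*l - 28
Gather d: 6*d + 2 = 6*d + 2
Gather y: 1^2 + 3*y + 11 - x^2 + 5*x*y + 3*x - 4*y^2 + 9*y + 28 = -x^2 + 3*x - 4*y^2 + y*(5*x + 12) + 40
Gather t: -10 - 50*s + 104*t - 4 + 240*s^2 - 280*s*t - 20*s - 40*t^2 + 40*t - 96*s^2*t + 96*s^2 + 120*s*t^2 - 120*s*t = 336*s^2 - 70*s + t^2*(120*s - 40) + t*(-96*s^2 - 400*s + 144) - 14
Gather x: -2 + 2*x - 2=2*x - 4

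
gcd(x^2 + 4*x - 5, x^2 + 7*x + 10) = x + 5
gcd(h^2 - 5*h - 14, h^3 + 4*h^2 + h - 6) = h + 2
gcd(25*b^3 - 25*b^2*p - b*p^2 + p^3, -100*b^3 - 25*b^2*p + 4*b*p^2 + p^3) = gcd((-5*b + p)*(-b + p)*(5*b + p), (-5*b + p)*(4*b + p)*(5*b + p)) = -25*b^2 + p^2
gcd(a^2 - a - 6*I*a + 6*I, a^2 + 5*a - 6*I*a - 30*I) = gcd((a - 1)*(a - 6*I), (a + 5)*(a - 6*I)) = a - 6*I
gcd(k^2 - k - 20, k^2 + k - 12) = k + 4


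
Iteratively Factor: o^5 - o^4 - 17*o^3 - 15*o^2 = (o - 5)*(o^4 + 4*o^3 + 3*o^2) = o*(o - 5)*(o^3 + 4*o^2 + 3*o) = o*(o - 5)*(o + 1)*(o^2 + 3*o) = o^2*(o - 5)*(o + 1)*(o + 3)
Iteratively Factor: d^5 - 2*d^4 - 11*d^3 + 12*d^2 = (d - 4)*(d^4 + 2*d^3 - 3*d^2) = d*(d - 4)*(d^3 + 2*d^2 - 3*d) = d^2*(d - 4)*(d^2 + 2*d - 3) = d^2*(d - 4)*(d + 3)*(d - 1)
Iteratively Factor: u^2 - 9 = (u + 3)*(u - 3)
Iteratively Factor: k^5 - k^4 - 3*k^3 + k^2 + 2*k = (k)*(k^4 - k^3 - 3*k^2 + k + 2) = k*(k + 1)*(k^3 - 2*k^2 - k + 2) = k*(k - 1)*(k + 1)*(k^2 - k - 2) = k*(k - 2)*(k - 1)*(k + 1)*(k + 1)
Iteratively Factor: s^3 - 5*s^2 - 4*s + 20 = (s - 2)*(s^2 - 3*s - 10) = (s - 5)*(s - 2)*(s + 2)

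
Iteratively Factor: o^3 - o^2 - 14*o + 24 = (o - 2)*(o^2 + o - 12) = (o - 2)*(o + 4)*(o - 3)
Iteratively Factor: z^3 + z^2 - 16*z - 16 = (z - 4)*(z^2 + 5*z + 4) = (z - 4)*(z + 1)*(z + 4)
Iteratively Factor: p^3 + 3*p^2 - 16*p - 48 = (p - 4)*(p^2 + 7*p + 12) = (p - 4)*(p + 3)*(p + 4)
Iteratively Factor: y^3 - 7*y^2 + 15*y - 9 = (y - 3)*(y^2 - 4*y + 3) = (y - 3)*(y - 1)*(y - 3)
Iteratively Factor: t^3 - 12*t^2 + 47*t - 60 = (t - 4)*(t^2 - 8*t + 15) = (t - 5)*(t - 4)*(t - 3)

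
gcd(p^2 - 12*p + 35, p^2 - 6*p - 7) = p - 7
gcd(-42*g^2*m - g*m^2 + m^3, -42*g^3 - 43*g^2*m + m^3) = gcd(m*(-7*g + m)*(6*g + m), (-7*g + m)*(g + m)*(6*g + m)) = 42*g^2 + g*m - m^2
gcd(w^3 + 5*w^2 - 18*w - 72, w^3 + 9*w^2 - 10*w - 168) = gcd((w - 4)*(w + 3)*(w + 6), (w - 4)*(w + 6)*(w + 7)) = w^2 + 2*w - 24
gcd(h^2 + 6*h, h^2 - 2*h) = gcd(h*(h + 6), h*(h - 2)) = h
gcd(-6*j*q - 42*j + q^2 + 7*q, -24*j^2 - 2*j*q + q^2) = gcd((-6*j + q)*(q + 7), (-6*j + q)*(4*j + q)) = -6*j + q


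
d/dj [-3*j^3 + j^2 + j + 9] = -9*j^2 + 2*j + 1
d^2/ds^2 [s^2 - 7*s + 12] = 2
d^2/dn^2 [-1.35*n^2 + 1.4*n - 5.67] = -2.70000000000000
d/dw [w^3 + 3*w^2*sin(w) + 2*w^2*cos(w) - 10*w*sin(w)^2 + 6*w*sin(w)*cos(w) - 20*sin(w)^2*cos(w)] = -2*w^2*sin(w) + 3*w^2*cos(w) + 3*w^2 + 6*w*sin(w) - 10*w*sin(2*w) + 4*w*cos(w) + 6*w*cos(2*w) + 5*sin(w) + 3*sin(2*w) - 15*sin(3*w) + 5*cos(2*w) - 5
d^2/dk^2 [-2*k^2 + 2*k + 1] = -4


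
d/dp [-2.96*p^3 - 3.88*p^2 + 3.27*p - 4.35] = -8.88*p^2 - 7.76*p + 3.27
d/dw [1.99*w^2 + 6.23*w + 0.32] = 3.98*w + 6.23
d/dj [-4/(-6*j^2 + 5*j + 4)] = 4*(5 - 12*j)/(-6*j^2 + 5*j + 4)^2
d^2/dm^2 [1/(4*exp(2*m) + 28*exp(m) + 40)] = (2*(2*exp(m) + 7)^2*exp(m) - (4*exp(m) + 7)*(exp(2*m) + 7*exp(m) + 10))*exp(m)/(4*(exp(2*m) + 7*exp(m) + 10)^3)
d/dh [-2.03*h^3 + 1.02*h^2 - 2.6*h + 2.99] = -6.09*h^2 + 2.04*h - 2.6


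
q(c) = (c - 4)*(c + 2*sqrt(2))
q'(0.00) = -1.17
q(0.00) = -11.31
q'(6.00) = 10.83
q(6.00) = 17.66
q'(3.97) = 6.77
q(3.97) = -0.20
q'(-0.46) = -2.09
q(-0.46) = -10.56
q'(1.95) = 2.73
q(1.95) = -9.80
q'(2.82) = 4.47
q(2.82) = -6.67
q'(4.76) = 8.35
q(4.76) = 5.77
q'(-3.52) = -8.21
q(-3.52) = 5.20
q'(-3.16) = -7.49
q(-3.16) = 2.37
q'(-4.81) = -10.79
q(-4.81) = 17.46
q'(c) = 2*c - 4 + 2*sqrt(2)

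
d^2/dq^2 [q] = 0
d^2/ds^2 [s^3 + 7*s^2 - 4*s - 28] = 6*s + 14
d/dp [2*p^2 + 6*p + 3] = 4*p + 6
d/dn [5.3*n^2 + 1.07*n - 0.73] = 10.6*n + 1.07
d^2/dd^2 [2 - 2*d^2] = -4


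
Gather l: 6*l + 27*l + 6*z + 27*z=33*l + 33*z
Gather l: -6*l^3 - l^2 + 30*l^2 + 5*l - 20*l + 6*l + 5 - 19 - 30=-6*l^3 + 29*l^2 - 9*l - 44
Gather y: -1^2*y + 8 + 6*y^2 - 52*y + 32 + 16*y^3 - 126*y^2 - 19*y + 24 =16*y^3 - 120*y^2 - 72*y + 64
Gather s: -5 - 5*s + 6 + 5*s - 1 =0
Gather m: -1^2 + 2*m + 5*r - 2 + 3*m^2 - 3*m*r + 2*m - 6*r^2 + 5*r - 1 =3*m^2 + m*(4 - 3*r) - 6*r^2 + 10*r - 4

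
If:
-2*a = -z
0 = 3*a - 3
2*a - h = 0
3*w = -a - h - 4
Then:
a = 1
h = 2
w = -7/3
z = 2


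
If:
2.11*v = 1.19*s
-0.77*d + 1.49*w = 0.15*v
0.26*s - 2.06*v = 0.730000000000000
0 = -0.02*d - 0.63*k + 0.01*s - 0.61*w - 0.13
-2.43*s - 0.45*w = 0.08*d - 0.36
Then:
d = 7.51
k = -4.17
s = -0.81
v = -0.46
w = 3.84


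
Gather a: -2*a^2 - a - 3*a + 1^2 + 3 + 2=-2*a^2 - 4*a + 6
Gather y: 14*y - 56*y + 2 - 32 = -42*y - 30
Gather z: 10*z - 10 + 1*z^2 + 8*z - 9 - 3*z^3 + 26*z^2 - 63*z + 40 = -3*z^3 + 27*z^2 - 45*z + 21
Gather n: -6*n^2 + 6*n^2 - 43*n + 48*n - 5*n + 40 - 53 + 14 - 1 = 0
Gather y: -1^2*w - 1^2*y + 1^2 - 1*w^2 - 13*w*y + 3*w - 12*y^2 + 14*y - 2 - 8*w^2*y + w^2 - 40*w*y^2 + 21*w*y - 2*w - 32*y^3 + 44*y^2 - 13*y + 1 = -32*y^3 + y^2*(32 - 40*w) + y*(-8*w^2 + 8*w)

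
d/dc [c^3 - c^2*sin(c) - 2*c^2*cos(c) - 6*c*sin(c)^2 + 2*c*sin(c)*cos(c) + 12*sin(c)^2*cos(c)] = 2*c^2*sin(c) - c^2*cos(c) + 3*c^2 - 2*c*sin(c) - 6*c*sin(2*c) - 4*c*cos(c) + 2*c*cos(2*c) - 3*sin(c) + sin(2*c) + 9*sin(3*c) + 3*cos(2*c) - 3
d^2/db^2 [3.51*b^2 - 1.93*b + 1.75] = 7.02000000000000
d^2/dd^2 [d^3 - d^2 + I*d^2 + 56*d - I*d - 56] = 6*d - 2 + 2*I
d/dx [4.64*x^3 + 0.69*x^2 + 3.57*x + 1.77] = 13.92*x^2 + 1.38*x + 3.57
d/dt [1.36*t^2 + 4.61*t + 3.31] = 2.72*t + 4.61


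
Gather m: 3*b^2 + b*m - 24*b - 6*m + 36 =3*b^2 - 24*b + m*(b - 6) + 36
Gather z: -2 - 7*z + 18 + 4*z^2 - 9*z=4*z^2 - 16*z + 16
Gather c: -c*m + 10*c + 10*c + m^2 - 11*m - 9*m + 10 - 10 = c*(20 - m) + m^2 - 20*m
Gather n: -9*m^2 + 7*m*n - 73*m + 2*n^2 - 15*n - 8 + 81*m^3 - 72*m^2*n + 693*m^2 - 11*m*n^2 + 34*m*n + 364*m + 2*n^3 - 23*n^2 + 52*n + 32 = 81*m^3 + 684*m^2 + 291*m + 2*n^3 + n^2*(-11*m - 21) + n*(-72*m^2 + 41*m + 37) + 24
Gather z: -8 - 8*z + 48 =40 - 8*z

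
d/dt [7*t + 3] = 7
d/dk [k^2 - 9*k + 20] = 2*k - 9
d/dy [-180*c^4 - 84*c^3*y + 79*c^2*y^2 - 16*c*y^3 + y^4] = -84*c^3 + 158*c^2*y - 48*c*y^2 + 4*y^3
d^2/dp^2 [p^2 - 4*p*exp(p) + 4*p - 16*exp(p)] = -4*p*exp(p) - 24*exp(p) + 2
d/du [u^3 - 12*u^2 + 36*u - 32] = 3*u^2 - 24*u + 36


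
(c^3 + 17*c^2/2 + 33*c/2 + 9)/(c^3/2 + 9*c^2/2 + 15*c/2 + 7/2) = (2*c^2 + 15*c + 18)/(c^2 + 8*c + 7)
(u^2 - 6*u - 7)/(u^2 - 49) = (u + 1)/(u + 7)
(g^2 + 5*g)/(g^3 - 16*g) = (g + 5)/(g^2 - 16)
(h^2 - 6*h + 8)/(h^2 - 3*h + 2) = (h - 4)/(h - 1)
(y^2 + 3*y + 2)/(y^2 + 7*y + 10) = (y + 1)/(y + 5)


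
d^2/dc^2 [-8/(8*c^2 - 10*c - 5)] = 64*(-16*c^2 + 20*c + (8*c - 5)^2 + 10)/(-8*c^2 + 10*c + 5)^3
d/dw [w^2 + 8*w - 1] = 2*w + 8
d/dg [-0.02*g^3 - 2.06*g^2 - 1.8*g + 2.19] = -0.06*g^2 - 4.12*g - 1.8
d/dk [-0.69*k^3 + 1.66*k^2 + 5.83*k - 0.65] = -2.07*k^2 + 3.32*k + 5.83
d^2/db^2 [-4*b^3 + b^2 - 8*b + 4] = 2 - 24*b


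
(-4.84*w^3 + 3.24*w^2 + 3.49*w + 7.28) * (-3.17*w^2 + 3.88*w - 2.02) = 15.3428*w^5 - 29.05*w^4 + 11.2847*w^3 - 16.0812*w^2 + 21.1966*w - 14.7056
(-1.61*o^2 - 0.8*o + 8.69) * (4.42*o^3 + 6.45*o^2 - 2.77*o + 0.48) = -7.1162*o^5 - 13.9205*o^4 + 37.7095*o^3 + 57.4937*o^2 - 24.4553*o + 4.1712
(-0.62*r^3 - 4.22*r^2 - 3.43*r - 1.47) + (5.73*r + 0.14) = -0.62*r^3 - 4.22*r^2 + 2.3*r - 1.33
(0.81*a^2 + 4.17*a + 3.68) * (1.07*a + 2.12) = 0.8667*a^3 + 6.1791*a^2 + 12.778*a + 7.8016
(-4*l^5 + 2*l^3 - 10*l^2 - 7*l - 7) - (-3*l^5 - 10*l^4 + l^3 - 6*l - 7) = -l^5 + 10*l^4 + l^3 - 10*l^2 - l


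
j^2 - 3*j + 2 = (j - 2)*(j - 1)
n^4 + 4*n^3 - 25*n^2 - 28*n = n*(n - 4)*(n + 1)*(n + 7)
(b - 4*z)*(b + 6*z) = b^2 + 2*b*z - 24*z^2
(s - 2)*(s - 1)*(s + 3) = s^3 - 7*s + 6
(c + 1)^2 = c^2 + 2*c + 1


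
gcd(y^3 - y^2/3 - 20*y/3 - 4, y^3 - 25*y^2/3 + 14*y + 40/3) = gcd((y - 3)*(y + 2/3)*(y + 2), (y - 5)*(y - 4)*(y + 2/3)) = y + 2/3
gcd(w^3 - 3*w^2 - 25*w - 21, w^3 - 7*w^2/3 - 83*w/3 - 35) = w^2 - 4*w - 21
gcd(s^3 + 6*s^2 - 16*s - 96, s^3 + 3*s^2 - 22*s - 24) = s^2 + 2*s - 24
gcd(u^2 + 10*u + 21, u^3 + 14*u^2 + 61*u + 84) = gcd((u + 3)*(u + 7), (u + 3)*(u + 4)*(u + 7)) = u^2 + 10*u + 21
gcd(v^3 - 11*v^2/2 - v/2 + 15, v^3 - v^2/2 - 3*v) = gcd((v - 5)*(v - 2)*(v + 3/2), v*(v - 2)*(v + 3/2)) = v^2 - v/2 - 3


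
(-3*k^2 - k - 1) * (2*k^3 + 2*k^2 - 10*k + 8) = -6*k^5 - 8*k^4 + 26*k^3 - 16*k^2 + 2*k - 8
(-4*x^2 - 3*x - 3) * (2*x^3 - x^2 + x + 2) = -8*x^5 - 2*x^4 - 7*x^3 - 8*x^2 - 9*x - 6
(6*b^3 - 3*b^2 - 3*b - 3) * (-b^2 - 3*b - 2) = -6*b^5 - 15*b^4 + 18*b^2 + 15*b + 6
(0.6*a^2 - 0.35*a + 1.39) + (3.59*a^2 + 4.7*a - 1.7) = 4.19*a^2 + 4.35*a - 0.31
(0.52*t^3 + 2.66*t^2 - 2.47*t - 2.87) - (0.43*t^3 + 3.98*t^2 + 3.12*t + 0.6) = 0.09*t^3 - 1.32*t^2 - 5.59*t - 3.47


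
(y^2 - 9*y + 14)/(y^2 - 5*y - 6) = (-y^2 + 9*y - 14)/(-y^2 + 5*y + 6)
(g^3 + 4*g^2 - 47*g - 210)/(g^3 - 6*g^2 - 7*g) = (g^2 + 11*g + 30)/(g*(g + 1))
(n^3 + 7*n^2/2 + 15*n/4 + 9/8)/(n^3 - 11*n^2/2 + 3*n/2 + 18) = (n^2 + 2*n + 3/4)/(n^2 - 7*n + 12)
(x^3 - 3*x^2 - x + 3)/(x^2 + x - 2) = (x^2 - 2*x - 3)/(x + 2)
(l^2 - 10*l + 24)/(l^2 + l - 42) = (l - 4)/(l + 7)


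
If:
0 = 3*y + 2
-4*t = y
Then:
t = 1/6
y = -2/3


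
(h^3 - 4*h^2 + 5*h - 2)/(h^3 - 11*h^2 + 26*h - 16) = (h - 1)/(h - 8)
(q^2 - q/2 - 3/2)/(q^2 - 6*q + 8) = (2*q^2 - q - 3)/(2*(q^2 - 6*q + 8))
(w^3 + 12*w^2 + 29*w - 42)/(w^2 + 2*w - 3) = (w^2 + 13*w + 42)/(w + 3)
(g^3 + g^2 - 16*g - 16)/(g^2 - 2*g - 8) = (g^2 + 5*g + 4)/(g + 2)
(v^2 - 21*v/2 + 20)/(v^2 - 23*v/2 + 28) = (2*v - 5)/(2*v - 7)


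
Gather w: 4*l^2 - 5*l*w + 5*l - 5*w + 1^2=4*l^2 + 5*l + w*(-5*l - 5) + 1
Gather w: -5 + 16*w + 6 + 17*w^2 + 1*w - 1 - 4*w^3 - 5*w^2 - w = -4*w^3 + 12*w^2 + 16*w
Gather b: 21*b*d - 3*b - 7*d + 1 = b*(21*d - 3) - 7*d + 1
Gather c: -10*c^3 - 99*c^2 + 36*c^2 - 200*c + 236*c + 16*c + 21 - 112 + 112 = -10*c^3 - 63*c^2 + 52*c + 21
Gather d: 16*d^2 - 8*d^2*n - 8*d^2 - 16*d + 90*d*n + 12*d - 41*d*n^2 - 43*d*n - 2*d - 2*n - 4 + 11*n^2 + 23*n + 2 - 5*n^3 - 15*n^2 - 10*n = d^2*(8 - 8*n) + d*(-41*n^2 + 47*n - 6) - 5*n^3 - 4*n^2 + 11*n - 2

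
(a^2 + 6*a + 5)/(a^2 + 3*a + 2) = (a + 5)/(a + 2)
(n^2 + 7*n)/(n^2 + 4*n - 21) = n/(n - 3)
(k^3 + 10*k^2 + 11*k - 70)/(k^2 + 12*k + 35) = k - 2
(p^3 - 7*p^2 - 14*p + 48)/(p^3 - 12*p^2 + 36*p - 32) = (p + 3)/(p - 2)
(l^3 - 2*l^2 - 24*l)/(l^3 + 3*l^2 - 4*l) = (l - 6)/(l - 1)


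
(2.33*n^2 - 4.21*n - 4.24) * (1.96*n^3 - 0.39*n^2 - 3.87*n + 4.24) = 4.5668*n^5 - 9.1603*n^4 - 15.6856*n^3 + 27.8255*n^2 - 1.4416*n - 17.9776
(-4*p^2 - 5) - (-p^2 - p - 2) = -3*p^2 + p - 3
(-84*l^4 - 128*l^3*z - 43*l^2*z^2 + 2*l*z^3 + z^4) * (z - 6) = -84*l^4*z + 504*l^4 - 128*l^3*z^2 + 768*l^3*z - 43*l^2*z^3 + 258*l^2*z^2 + 2*l*z^4 - 12*l*z^3 + z^5 - 6*z^4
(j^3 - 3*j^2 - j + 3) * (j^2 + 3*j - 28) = j^5 - 38*j^3 + 84*j^2 + 37*j - 84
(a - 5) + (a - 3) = 2*a - 8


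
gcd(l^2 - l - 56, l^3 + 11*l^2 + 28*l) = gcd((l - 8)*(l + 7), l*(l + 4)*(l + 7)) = l + 7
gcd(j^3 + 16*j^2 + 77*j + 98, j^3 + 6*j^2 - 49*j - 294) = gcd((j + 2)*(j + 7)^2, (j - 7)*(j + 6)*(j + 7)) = j + 7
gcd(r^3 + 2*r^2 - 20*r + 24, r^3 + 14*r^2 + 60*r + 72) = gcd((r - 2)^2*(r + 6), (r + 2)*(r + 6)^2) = r + 6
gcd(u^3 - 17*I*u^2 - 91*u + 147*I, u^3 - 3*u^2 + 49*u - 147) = u - 7*I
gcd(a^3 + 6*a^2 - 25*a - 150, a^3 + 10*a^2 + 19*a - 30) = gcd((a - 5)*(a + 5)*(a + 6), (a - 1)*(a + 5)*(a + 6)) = a^2 + 11*a + 30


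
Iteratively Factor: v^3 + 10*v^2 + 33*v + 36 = (v + 3)*(v^2 + 7*v + 12) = (v + 3)*(v + 4)*(v + 3)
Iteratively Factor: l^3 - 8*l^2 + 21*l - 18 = (l - 3)*(l^2 - 5*l + 6) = (l - 3)*(l - 2)*(l - 3)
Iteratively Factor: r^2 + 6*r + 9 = (r + 3)*(r + 3)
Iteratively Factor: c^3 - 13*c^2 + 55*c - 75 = (c - 5)*(c^2 - 8*c + 15) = (c - 5)^2*(c - 3)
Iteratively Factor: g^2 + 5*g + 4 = (g + 4)*(g + 1)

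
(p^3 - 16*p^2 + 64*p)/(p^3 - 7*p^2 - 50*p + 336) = p*(p - 8)/(p^2 + p - 42)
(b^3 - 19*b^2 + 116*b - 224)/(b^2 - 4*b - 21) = (b^2 - 12*b + 32)/(b + 3)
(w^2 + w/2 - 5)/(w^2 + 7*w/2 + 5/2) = (w - 2)/(w + 1)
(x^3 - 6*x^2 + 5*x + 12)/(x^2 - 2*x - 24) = (-x^3 + 6*x^2 - 5*x - 12)/(-x^2 + 2*x + 24)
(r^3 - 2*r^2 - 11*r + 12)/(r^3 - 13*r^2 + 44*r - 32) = (r + 3)/(r - 8)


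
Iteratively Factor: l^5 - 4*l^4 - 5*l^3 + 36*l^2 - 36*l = (l + 3)*(l^4 - 7*l^3 + 16*l^2 - 12*l) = (l - 2)*(l + 3)*(l^3 - 5*l^2 + 6*l) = (l - 2)^2*(l + 3)*(l^2 - 3*l) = l*(l - 2)^2*(l + 3)*(l - 3)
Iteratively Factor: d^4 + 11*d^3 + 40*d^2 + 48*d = (d + 4)*(d^3 + 7*d^2 + 12*d) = d*(d + 4)*(d^2 + 7*d + 12) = d*(d + 4)^2*(d + 3)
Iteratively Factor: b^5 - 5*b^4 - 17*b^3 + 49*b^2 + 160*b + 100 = (b - 5)*(b^4 - 17*b^2 - 36*b - 20) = (b - 5)^2*(b^3 + 5*b^2 + 8*b + 4) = (b - 5)^2*(b + 2)*(b^2 + 3*b + 2) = (b - 5)^2*(b + 1)*(b + 2)*(b + 2)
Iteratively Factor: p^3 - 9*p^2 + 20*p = (p - 5)*(p^2 - 4*p) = (p - 5)*(p - 4)*(p)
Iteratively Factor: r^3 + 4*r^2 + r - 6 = (r + 2)*(r^2 + 2*r - 3) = (r + 2)*(r + 3)*(r - 1)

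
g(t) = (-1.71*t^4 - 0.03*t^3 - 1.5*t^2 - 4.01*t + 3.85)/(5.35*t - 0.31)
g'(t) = (-6.84*t^3 - 0.09*t^2 - 3.0*t - 4.01)/(5.35*t - 0.31) - 5.35*(-1.71*t^4 - 0.03*t^3 - 1.5*t^2 - 4.01*t + 3.85)/(5.35*t - 0.31)^2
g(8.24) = -183.47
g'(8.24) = -65.80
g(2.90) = -9.34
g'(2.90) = -8.57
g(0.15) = 6.53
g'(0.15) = -79.99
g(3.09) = -11.07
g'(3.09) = -9.66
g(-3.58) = 14.41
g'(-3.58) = -12.45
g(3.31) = -13.35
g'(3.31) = -11.01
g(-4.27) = 24.73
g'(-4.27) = -17.59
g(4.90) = -40.19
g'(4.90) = -23.57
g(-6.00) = 68.98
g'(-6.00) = -34.53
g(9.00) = -238.19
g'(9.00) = -78.39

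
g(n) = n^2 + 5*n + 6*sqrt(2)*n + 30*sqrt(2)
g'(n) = 2*n + 5 + 6*sqrt(2)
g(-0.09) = 41.22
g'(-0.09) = 13.31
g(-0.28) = 38.73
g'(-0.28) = 12.93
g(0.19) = 45.02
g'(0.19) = 13.87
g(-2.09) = 18.61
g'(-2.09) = 9.31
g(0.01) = 42.56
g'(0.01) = 13.51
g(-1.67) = 22.69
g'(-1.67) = 10.15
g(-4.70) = 1.14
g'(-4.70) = 4.09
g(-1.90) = 20.41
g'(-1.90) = 9.69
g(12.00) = 348.25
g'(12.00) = 37.49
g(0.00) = 42.43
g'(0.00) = 13.49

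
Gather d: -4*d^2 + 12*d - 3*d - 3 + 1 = -4*d^2 + 9*d - 2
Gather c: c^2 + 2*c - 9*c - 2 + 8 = c^2 - 7*c + 6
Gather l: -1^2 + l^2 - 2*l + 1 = l^2 - 2*l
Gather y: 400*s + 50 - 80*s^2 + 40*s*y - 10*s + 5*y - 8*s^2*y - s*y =-80*s^2 + 390*s + y*(-8*s^2 + 39*s + 5) + 50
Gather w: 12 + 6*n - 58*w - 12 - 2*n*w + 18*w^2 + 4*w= 6*n + 18*w^2 + w*(-2*n - 54)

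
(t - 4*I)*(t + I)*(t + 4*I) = t^3 + I*t^2 + 16*t + 16*I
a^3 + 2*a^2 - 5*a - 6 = (a - 2)*(a + 1)*(a + 3)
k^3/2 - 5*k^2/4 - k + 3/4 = (k/2 + 1/2)*(k - 3)*(k - 1/2)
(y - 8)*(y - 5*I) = y^2 - 8*y - 5*I*y + 40*I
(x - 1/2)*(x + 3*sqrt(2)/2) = x^2 - x/2 + 3*sqrt(2)*x/2 - 3*sqrt(2)/4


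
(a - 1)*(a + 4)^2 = a^3 + 7*a^2 + 8*a - 16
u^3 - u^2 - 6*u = u*(u - 3)*(u + 2)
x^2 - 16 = (x - 4)*(x + 4)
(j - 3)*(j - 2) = j^2 - 5*j + 6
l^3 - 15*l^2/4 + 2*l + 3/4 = (l - 3)*(l - 1)*(l + 1/4)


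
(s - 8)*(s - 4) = s^2 - 12*s + 32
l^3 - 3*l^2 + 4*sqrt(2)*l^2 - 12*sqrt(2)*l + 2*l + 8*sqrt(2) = (l - 2)*(l - 1)*(l + 4*sqrt(2))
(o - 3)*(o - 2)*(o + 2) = o^3 - 3*o^2 - 4*o + 12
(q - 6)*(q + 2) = q^2 - 4*q - 12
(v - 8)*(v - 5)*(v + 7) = v^3 - 6*v^2 - 51*v + 280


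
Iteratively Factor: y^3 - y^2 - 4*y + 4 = (y - 2)*(y^2 + y - 2) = (y - 2)*(y - 1)*(y + 2)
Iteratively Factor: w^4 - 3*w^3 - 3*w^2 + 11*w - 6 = (w - 3)*(w^3 - 3*w + 2) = (w - 3)*(w - 1)*(w^2 + w - 2) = (w - 3)*(w - 1)^2*(w + 2)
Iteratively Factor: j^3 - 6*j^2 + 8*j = (j)*(j^2 - 6*j + 8) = j*(j - 4)*(j - 2)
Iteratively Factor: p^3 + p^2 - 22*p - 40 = (p + 4)*(p^2 - 3*p - 10) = (p + 2)*(p + 4)*(p - 5)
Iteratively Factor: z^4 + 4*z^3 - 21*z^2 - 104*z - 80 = (z + 1)*(z^3 + 3*z^2 - 24*z - 80) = (z + 1)*(z + 4)*(z^2 - z - 20) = (z + 1)*(z + 4)^2*(z - 5)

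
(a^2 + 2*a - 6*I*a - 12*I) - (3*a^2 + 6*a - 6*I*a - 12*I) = -2*a^2 - 4*a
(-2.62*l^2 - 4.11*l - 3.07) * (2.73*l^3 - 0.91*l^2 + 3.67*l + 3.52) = -7.1526*l^5 - 8.8361*l^4 - 14.2564*l^3 - 21.5124*l^2 - 25.7341*l - 10.8064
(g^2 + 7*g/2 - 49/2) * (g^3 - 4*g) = g^5 + 7*g^4/2 - 57*g^3/2 - 14*g^2 + 98*g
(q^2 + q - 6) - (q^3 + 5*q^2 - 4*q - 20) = -q^3 - 4*q^2 + 5*q + 14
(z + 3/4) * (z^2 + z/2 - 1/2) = z^3 + 5*z^2/4 - z/8 - 3/8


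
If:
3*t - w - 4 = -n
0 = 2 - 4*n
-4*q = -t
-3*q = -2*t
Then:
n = 1/2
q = 0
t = 0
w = -7/2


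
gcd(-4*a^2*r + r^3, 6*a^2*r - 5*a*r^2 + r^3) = -2*a*r + r^2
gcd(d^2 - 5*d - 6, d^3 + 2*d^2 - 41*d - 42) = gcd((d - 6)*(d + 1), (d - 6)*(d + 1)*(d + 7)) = d^2 - 5*d - 6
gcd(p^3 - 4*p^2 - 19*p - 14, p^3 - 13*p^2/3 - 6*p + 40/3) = p + 2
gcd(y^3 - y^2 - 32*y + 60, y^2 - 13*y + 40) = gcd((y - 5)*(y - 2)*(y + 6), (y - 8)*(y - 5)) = y - 5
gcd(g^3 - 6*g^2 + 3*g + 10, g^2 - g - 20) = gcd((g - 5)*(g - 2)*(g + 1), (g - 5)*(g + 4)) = g - 5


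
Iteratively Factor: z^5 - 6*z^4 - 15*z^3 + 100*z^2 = (z - 5)*(z^4 - z^3 - 20*z^2) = z*(z - 5)*(z^3 - z^2 - 20*z) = z^2*(z - 5)*(z^2 - z - 20) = z^2*(z - 5)^2*(z + 4)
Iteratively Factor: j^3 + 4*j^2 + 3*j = (j)*(j^2 + 4*j + 3) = j*(j + 1)*(j + 3)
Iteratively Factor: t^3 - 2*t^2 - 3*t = (t)*(t^2 - 2*t - 3) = t*(t - 3)*(t + 1)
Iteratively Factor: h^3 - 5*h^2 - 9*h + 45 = (h + 3)*(h^2 - 8*h + 15) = (h - 3)*(h + 3)*(h - 5)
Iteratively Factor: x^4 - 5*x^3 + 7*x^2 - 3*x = (x - 1)*(x^3 - 4*x^2 + 3*x) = x*(x - 1)*(x^2 - 4*x + 3) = x*(x - 1)^2*(x - 3)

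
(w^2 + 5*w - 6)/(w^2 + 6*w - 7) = (w + 6)/(w + 7)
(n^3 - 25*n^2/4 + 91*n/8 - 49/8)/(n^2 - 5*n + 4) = (8*n^2 - 42*n + 49)/(8*(n - 4))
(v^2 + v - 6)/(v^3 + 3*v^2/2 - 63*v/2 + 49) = 2*(v + 3)/(2*v^2 + 7*v - 49)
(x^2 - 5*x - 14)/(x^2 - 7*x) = (x + 2)/x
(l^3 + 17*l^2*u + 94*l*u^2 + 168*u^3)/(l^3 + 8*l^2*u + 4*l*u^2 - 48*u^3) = (-l - 7*u)/(-l + 2*u)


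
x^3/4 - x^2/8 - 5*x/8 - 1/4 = (x/4 + 1/4)*(x - 2)*(x + 1/2)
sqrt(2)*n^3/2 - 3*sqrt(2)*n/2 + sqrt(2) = (n - 1)^2*(sqrt(2)*n/2 + sqrt(2))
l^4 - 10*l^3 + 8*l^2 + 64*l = l*(l - 8)*(l - 4)*(l + 2)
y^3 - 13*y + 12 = (y - 3)*(y - 1)*(y + 4)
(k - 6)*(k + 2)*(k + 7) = k^3 + 3*k^2 - 40*k - 84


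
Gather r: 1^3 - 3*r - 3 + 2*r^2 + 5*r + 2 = 2*r^2 + 2*r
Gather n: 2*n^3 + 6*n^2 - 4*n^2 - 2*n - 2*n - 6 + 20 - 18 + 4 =2*n^3 + 2*n^2 - 4*n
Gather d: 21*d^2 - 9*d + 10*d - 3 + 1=21*d^2 + d - 2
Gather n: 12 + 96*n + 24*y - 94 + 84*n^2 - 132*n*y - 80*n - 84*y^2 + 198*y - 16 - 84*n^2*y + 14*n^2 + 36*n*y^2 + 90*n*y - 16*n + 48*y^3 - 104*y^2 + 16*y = n^2*(98 - 84*y) + n*(36*y^2 - 42*y) + 48*y^3 - 188*y^2 + 238*y - 98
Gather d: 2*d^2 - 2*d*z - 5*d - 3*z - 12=2*d^2 + d*(-2*z - 5) - 3*z - 12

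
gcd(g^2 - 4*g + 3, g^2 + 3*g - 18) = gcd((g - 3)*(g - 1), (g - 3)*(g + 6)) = g - 3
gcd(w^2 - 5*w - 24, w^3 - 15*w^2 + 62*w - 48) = w - 8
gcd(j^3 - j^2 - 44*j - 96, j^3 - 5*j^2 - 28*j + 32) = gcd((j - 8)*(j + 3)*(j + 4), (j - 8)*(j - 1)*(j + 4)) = j^2 - 4*j - 32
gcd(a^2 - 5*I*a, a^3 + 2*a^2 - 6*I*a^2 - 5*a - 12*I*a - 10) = a - 5*I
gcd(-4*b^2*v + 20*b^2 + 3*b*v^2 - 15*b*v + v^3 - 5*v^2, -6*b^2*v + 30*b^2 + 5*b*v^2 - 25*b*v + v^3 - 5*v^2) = -b*v + 5*b + v^2 - 5*v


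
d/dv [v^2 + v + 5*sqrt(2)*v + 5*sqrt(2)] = 2*v + 1 + 5*sqrt(2)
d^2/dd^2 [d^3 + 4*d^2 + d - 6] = 6*d + 8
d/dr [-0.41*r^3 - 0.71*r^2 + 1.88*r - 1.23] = -1.23*r^2 - 1.42*r + 1.88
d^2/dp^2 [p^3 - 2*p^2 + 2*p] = 6*p - 4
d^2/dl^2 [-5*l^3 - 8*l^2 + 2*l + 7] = -30*l - 16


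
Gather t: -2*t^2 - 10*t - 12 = -2*t^2 - 10*t - 12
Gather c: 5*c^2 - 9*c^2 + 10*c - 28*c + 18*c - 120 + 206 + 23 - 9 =100 - 4*c^2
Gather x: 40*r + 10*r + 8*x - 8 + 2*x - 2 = 50*r + 10*x - 10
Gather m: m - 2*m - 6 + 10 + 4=8 - m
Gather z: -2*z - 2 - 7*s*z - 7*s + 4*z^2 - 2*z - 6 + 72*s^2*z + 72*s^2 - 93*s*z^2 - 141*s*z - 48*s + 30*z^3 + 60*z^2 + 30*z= 72*s^2 - 55*s + 30*z^3 + z^2*(64 - 93*s) + z*(72*s^2 - 148*s + 26) - 8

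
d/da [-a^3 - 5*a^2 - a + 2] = -3*a^2 - 10*a - 1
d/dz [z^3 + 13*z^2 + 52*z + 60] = 3*z^2 + 26*z + 52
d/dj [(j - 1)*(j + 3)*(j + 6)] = 3*j^2 + 16*j + 9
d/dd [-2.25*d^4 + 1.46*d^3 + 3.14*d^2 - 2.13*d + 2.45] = -9.0*d^3 + 4.38*d^2 + 6.28*d - 2.13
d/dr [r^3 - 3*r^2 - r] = 3*r^2 - 6*r - 1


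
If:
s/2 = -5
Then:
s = -10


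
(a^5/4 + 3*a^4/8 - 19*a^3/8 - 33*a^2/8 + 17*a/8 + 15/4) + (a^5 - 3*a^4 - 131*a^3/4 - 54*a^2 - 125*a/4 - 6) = 5*a^5/4 - 21*a^4/8 - 281*a^3/8 - 465*a^2/8 - 233*a/8 - 9/4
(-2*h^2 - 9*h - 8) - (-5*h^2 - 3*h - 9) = 3*h^2 - 6*h + 1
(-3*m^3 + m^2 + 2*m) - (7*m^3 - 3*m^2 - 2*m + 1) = -10*m^3 + 4*m^2 + 4*m - 1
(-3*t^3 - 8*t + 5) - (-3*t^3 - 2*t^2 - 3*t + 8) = 2*t^2 - 5*t - 3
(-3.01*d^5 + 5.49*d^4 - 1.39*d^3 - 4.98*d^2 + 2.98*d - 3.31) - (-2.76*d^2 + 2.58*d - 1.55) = -3.01*d^5 + 5.49*d^4 - 1.39*d^3 - 2.22*d^2 + 0.4*d - 1.76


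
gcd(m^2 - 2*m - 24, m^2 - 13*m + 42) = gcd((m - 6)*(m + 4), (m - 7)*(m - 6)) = m - 6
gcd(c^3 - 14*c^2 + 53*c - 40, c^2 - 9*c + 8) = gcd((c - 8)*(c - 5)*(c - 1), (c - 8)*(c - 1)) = c^2 - 9*c + 8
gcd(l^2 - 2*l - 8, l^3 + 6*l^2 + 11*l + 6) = l + 2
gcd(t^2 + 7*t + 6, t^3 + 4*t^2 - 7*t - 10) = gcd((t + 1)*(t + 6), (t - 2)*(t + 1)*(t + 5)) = t + 1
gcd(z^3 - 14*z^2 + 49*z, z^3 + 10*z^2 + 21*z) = z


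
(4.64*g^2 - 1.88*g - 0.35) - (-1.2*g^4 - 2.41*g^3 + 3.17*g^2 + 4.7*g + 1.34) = 1.2*g^4 + 2.41*g^3 + 1.47*g^2 - 6.58*g - 1.69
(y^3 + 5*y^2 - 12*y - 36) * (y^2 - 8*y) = y^5 - 3*y^4 - 52*y^3 + 60*y^2 + 288*y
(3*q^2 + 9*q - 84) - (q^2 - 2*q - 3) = 2*q^2 + 11*q - 81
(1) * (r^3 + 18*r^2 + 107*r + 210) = r^3 + 18*r^2 + 107*r + 210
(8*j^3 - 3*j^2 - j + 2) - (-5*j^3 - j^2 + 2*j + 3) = 13*j^3 - 2*j^2 - 3*j - 1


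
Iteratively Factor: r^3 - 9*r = (r - 3)*(r^2 + 3*r) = (r - 3)*(r + 3)*(r)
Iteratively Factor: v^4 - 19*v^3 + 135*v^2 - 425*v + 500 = (v - 4)*(v^3 - 15*v^2 + 75*v - 125) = (v - 5)*(v - 4)*(v^2 - 10*v + 25) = (v - 5)^2*(v - 4)*(v - 5)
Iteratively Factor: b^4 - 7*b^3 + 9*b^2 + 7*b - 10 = (b - 5)*(b^3 - 2*b^2 - b + 2) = (b - 5)*(b + 1)*(b^2 - 3*b + 2) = (b - 5)*(b - 1)*(b + 1)*(b - 2)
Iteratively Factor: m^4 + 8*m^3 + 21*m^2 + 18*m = (m + 3)*(m^3 + 5*m^2 + 6*m) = m*(m + 3)*(m^2 + 5*m + 6) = m*(m + 2)*(m + 3)*(m + 3)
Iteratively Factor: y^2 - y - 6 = (y - 3)*(y + 2)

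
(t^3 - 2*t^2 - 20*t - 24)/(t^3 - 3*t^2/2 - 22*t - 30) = 2*(t + 2)/(2*t + 5)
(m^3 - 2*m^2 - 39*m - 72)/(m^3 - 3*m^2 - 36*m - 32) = (m^2 + 6*m + 9)/(m^2 + 5*m + 4)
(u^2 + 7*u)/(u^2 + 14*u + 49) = u/(u + 7)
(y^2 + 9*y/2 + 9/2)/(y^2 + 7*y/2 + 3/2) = (2*y + 3)/(2*y + 1)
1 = 1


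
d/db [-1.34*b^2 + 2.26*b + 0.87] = 2.26 - 2.68*b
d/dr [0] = 0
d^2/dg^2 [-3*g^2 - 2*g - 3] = -6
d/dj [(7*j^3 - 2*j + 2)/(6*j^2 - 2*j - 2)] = (21*j^4 - 14*j^3 - 15*j^2 - 12*j + 4)/(2*(9*j^4 - 6*j^3 - 5*j^2 + 2*j + 1))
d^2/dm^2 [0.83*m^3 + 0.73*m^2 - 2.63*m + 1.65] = 4.98*m + 1.46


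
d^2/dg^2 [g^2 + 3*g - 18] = 2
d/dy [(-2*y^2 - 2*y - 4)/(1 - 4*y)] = 2*(4*y^2 - 2*y - 9)/(16*y^2 - 8*y + 1)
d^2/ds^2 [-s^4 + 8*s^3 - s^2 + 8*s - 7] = -12*s^2 + 48*s - 2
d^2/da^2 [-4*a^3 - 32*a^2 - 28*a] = -24*a - 64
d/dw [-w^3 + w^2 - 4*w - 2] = -3*w^2 + 2*w - 4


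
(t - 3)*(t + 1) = t^2 - 2*t - 3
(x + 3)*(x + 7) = x^2 + 10*x + 21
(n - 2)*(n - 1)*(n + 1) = n^3 - 2*n^2 - n + 2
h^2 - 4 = (h - 2)*(h + 2)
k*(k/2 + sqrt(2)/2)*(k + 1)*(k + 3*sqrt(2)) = k^4/2 + k^3/2 + 2*sqrt(2)*k^3 + 2*sqrt(2)*k^2 + 3*k^2 + 3*k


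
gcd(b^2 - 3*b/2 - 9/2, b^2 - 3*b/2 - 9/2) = b^2 - 3*b/2 - 9/2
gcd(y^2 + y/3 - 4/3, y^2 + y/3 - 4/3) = y^2 + y/3 - 4/3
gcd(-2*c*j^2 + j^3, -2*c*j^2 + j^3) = 2*c*j^2 - j^3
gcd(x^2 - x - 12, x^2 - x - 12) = x^2 - x - 12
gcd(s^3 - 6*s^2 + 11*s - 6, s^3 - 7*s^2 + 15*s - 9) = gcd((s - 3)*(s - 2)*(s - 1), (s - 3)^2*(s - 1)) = s^2 - 4*s + 3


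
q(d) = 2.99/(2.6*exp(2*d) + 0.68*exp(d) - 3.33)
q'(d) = 2.99*(-5.2*exp(2*d) - 0.68*exp(d))/(2.6*exp(2*d) + 0.68*exp(d) - 3.33)^2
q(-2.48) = -0.92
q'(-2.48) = -0.03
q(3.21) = 0.00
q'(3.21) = -0.00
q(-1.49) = -0.98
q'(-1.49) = -0.13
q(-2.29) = -0.92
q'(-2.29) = -0.03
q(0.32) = 1.18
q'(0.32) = -5.02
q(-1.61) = -0.97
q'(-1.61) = -0.11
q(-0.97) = -1.11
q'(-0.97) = -0.41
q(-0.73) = -1.25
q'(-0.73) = -0.80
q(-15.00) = -0.90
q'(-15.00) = 0.00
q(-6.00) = -0.90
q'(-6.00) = 0.00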